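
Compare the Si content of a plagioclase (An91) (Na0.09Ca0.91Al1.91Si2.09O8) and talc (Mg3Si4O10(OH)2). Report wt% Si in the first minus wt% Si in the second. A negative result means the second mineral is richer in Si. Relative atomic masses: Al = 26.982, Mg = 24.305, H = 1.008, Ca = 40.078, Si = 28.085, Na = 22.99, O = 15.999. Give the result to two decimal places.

-8.41 percentage points

M(Na0.09Ca0.91Al1.91Si2.09O8) = 276.765 g/mol, so wt% Si = 58.698/276.765 × 100 = 21.21%.
M(Mg3Si4O10(OH)2) = 379.259 g/mol, so wt% Si = 112.340/379.259 × 100 = 29.62%.
21.21 − 29.62 = -8.41 pp.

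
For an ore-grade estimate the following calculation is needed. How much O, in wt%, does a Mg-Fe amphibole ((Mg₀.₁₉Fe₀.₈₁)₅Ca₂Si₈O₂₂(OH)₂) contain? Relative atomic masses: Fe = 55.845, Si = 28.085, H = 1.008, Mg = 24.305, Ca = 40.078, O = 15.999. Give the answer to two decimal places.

40.84 wt%

M((Mg₀.₁₉Fe₀.₈₁)₅Ca₂Si₈O₂₂(OH)₂) = 940.090 g/mol.
O contributes 24 × 15.999 = 383.976 g per mole.
383.976/940.090 = 0.4084 → 40.84%.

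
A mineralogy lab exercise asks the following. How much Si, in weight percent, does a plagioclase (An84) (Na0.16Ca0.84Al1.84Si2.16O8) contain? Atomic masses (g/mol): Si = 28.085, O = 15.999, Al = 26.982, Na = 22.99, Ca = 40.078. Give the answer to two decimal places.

Formula mass = 0.16×22.99 + 0.84×40.078 + 1.84×26.982 + 2.16×28.085 + 8×15.999 = 275.646 g/mol, of which 60.664 g is Si.
So Si makes up 60.664/275.646 = 0.2201 of the mass, i.e. 22.01%.

22.01 weight percent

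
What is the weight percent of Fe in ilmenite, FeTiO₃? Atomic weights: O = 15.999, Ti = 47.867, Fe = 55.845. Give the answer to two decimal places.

Molar mass of FeTiO₃: 1×55.845 + 1×47.867 + 3×15.999 = 151.709 g/mol.
Mass of Fe per formula unit: 1 × 55.845 = 55.845 g.
Weight fraction Fe = 55.845 / 151.709 = 0.3681.

36.81 wt%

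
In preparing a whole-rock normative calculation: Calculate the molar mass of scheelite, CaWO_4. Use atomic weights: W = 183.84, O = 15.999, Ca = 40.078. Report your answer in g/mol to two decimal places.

The formula mass is the sum 1×40.078 + 1×183.84 + 4×15.999.

287.91 g/mol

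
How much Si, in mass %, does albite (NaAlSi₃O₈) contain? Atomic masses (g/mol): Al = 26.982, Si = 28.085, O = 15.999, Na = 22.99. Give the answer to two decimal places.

M(NaAlSi₃O₈) = 262.219 g/mol.
Si contributes 3 × 28.085 = 84.255 g per mole.
84.255/262.219 = 0.3213 → 32.13%.

32.13 mass %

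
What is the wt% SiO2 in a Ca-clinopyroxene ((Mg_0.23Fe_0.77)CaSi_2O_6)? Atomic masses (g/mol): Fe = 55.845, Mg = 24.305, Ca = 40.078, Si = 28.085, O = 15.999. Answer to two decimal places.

M((Mg_0.23Fe_0.77)CaSi_2O_6) = 240.833 g/mol; M(SiO2) = 60.083 g/mol.
Moles SiO2 per formula unit = 2 Si ÷ 1 = 2.0000.
SiO2 fraction = (2.0000 × 60.083) / 240.833 = 120.166/240.833 = 0.4990.

49.90 wt%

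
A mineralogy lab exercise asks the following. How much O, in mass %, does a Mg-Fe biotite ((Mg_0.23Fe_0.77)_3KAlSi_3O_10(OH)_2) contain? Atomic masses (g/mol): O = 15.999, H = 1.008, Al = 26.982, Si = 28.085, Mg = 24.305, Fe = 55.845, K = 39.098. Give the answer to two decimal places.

Molar mass of (Mg_0.23Fe_0.77)_3KAlSi_3O_10(OH)_2: 0.69*24.305 + 2.31*55.845 + 1*39.098 + 1*26.982 + 3*28.085 + 12*15.999 + 2*1.008 = 490.111 g/mol.
Mass of O per formula unit: 12 × 15.999 = 191.988 g.
Weight fraction O = 191.988 / 490.111 = 0.3917.

39.17 mass %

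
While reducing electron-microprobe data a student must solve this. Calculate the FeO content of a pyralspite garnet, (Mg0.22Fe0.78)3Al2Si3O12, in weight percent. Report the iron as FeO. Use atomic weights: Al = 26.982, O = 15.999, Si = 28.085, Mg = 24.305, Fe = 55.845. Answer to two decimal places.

M((Mg0.22Fe0.78)3Al2Si3O12) = 476.926 g/mol; M(FeO) = 71.844 g/mol.
Moles FeO per formula unit = 2.34 Fe ÷ 1 = 2.3400.
FeO fraction = (2.3400 × 71.844) / 476.926 = 168.115/476.926 = 0.3525.

35.25 wt%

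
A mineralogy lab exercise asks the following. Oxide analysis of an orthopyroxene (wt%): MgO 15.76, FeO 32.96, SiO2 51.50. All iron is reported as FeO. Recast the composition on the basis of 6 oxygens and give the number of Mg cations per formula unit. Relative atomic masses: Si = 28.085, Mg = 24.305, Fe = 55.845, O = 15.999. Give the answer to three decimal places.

0.915 Mg apfu

15.76 wt% MgO ÷ 40.304 g/mol = 0.39103 mol, giving 0.39103 Mg and 0.39103 O.
32.96 wt% FeO ÷ 71.844 g/mol = 0.45877 mol, giving 0.45877 Fe and 0.45877 O.
51.50 wt% SiO2 ÷ 60.083 g/mol = 0.85715 mol, giving 0.85715 Si and 1.71430 O.
Oxygen sums to 2.56410; scaling by 6/2.56410 = 2.34000 puts the formula on 6 O.
Mg: 0.39103 × 2.34000 = 0.915 atoms per formula unit.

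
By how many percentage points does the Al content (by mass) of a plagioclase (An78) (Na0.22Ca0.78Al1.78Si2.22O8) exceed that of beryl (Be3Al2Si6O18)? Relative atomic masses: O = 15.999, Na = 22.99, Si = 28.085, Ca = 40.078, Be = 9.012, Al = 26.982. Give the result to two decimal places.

Al in Na0.22Ca0.78Al1.78Si2.22O8: molar mass 274.687 g/mol; 1.78×26.982 = 48.028 g → 17.48 wt%.
Al in Be3Al2Si6O18: molar mass 537.492 g/mol; 2×26.982 = 53.964 g → 10.04 wt%.
Difference = 17.48 − 10.04 = 7.44 percentage points.

7.44 percentage points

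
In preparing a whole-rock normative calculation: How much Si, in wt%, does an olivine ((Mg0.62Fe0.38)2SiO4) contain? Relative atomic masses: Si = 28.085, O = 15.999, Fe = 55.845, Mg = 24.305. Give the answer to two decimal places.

17.06 wt%

Formula mass = 1.24*24.305 + 0.76*55.845 + 1*28.085 + 4*15.999 = 164.661 g/mol, of which 28.085 g is Si.
So Si makes up 28.085/164.661 = 0.1706 of the mass, i.e. 17.06%.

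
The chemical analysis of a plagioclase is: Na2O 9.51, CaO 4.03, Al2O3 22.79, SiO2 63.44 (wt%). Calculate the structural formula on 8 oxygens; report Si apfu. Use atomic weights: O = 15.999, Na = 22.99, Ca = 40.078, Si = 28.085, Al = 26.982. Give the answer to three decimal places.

Na2O (M=61.979): mol = 0.15344; Na = 0.30688, O = 0.15344.
CaO (M=56.077): mol = 0.07187; Ca = 0.07187, O = 0.07187.
Al2O3 (M=101.961): mol = 0.22352; Al = 0.44704, O = 0.67056.
SiO2 (M=60.083): mol = 1.05587; Si = 1.05587, O = 2.11174.
ΣO = 3.00761; factor = 8/ΣO = 2.65992.
Si apfu = 1.05587 × 2.65992 = 2.809.

2.809 Si apfu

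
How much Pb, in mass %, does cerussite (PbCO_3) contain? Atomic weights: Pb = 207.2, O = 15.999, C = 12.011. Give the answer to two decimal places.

Formula mass = 1*207.2 + 1*12.011 + 3*15.999 = 267.208 g/mol, of which 207.200 g is Pb.
So Pb makes up 207.200/267.208 = 0.7754 of the mass, i.e. 77.54%.

77.54 mass %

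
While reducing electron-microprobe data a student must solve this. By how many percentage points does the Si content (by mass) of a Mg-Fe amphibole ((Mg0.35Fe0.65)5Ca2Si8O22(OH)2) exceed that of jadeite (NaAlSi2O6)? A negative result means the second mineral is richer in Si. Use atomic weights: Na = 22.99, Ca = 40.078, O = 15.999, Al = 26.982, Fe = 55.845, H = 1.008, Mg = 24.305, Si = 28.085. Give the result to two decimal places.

-3.23 percentage points

Si in (Mg0.35Fe0.65)5Ca2Si8O22(OH)2: molar mass 914.858 g/mol; 8×28.085 = 224.680 g → 24.56 wt%.
Si in NaAlSi2O6: molar mass 202.136 g/mol; 2×28.085 = 56.170 g → 27.79 wt%.
Difference = 24.56 − 27.79 = -3.23 percentage points.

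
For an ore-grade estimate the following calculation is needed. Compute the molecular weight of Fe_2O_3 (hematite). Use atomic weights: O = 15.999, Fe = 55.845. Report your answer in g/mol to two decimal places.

M = 2×55.845 + 3×15.999

159.69 g/mol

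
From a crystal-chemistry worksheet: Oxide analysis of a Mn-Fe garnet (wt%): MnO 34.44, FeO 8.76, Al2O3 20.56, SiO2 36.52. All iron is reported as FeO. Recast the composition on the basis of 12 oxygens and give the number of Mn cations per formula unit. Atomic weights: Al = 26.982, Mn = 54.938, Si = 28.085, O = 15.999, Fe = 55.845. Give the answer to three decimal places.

2.399 Mn apfu

MnO (M=70.937): mol = 0.48550; Mn = 0.48550, O = 0.48550.
FeO (M=71.844): mol = 0.12193; Fe = 0.12193, O = 0.12193.
Al2O3 (M=101.961): mol = 0.20165; Al = 0.40330, O = 0.60495.
SiO2 (M=60.083): mol = 0.60783; Si = 0.60783, O = 1.21566.
ΣO = 2.42804; factor = 12/ΣO = 4.94226.
Mn apfu = 0.48550 × 4.94226 = 2.399.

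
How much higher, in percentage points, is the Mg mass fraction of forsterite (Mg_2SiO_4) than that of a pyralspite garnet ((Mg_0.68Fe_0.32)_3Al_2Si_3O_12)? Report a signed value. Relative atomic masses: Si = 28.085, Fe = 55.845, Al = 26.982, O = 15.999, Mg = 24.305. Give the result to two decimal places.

23.11 percentage points

M(Mg_2SiO_4) = 140.691 g/mol, so wt% Mg = 48.610/140.691 × 100 = 34.55%.
M((Mg_0.68Fe_0.32)_3Al_2Si_3O_12) = 433.400 g/mol, so wt% Mg = 49.582/433.400 × 100 = 11.44%.
34.55 − 11.44 = 23.11 pp.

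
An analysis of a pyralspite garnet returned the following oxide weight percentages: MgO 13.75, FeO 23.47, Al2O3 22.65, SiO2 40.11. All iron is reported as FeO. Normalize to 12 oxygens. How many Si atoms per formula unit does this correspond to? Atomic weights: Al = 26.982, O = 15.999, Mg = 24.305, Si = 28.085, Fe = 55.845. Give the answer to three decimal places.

MgO (M=40.304): mol = 0.34116; Mg = 0.34116, O = 0.34116.
FeO (M=71.844): mol = 0.32668; Fe = 0.32668, O = 0.32668.
Al2O3 (M=101.961): mol = 0.22214; Al = 0.44428, O = 0.66642.
SiO2 (M=60.083): mol = 0.66758; Si = 0.66758, O = 1.33516.
ΣO = 2.66942; factor = 12/ΣO = 4.49536.
Si apfu = 0.66758 × 4.49536 = 3.001.

3.001 Si apfu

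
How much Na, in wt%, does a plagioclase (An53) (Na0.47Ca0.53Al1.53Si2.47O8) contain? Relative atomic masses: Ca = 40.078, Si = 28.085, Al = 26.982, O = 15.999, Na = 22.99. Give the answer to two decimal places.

3.99 wt%

Molar mass of Na0.47Ca0.53Al1.53Si2.47O8: 0.47×22.99 + 0.53×40.078 + 1.53×26.982 + 2.47×28.085 + 8×15.999 = 270.691 g/mol.
Mass of Na per formula unit: 0.47 × 22.99 = 10.805 g.
Weight fraction Na = 10.805 / 270.691 = 0.0399.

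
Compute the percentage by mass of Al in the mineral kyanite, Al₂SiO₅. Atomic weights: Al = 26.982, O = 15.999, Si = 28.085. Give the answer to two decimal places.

33.30 wt%

Molar mass of Al₂SiO₅: 2×26.982 + 1×28.085 + 5×15.999 = 162.044 g/mol.
Mass of Al per formula unit: 2 × 26.982 = 53.964 g.
Weight fraction Al = 53.964 / 162.044 = 0.3330.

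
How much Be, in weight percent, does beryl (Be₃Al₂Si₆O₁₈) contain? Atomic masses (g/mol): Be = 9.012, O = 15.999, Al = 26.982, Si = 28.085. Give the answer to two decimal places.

5.03 weight percent

Formula mass = 3×9.012 + 2×26.982 + 6×28.085 + 18×15.999 = 537.492 g/mol, of which 27.036 g is Be.
So Be makes up 27.036/537.492 = 0.0503 of the mass, i.e. 5.03%.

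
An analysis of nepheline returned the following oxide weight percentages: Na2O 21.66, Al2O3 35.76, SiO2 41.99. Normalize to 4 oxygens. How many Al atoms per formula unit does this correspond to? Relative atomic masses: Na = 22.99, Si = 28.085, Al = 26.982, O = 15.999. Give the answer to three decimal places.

1.002 Al apfu

Na2O (M=61.979): mol = 0.34947; Na = 0.69894, O = 0.34947.
Al2O3 (M=101.961): mol = 0.35072; Al = 0.70144, O = 1.05216.
SiO2 (M=60.083): mol = 0.69887; Si = 0.69887, O = 1.39774.
ΣO = 2.79937; factor = 4/ΣO = 1.42889.
Al apfu = 0.70144 × 1.42889 = 1.002.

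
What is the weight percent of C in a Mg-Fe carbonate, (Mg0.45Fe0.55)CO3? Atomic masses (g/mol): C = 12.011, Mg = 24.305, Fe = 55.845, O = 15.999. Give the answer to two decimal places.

M((Mg0.45Fe0.55)CO3) = 101.660 g/mol.
C contributes 1 × 12.011 = 12.011 g per mole.
12.011/101.660 = 0.1181 → 11.81%.

11.81 wt%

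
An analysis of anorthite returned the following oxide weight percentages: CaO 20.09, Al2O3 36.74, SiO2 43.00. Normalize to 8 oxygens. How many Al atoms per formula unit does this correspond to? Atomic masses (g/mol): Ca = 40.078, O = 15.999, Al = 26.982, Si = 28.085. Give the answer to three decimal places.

CaO (M=56.077): mol = 0.35826; Ca = 0.35826, O = 0.35826.
Al2O3 (M=101.961): mol = 0.36033; Al = 0.72066, O = 1.08099.
SiO2 (M=60.083): mol = 0.71568; Si = 0.71568, O = 1.43136.
ΣO = 2.87061; factor = 8/ΣO = 2.78686.
Al apfu = 0.72066 × 2.78686 = 2.008.

2.008 Al apfu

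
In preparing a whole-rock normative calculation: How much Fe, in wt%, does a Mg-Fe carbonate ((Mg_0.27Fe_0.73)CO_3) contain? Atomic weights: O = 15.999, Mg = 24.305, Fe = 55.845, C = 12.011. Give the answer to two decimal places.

37.98 wt%

Formula mass = 0.27×24.305 + 0.73×55.845 + 1×12.011 + 3×15.999 = 107.337 g/mol, of which 40.767 g is Fe.
So Fe makes up 40.767/107.337 = 0.3798 of the mass, i.e. 37.98%.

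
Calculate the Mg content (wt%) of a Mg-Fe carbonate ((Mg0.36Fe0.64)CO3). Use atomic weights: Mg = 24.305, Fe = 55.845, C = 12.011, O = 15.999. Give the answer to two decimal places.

M((Mg0.36Fe0.64)CO3) = 104.499 g/mol.
Mg contributes 0.36 × 24.305 = 8.750 g per mole.
8.750/104.499 = 0.0837 → 8.37%.

8.37 wt%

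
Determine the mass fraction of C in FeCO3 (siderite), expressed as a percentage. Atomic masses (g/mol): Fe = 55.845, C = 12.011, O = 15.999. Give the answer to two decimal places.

10.37 weight percent

Formula mass = 1·55.845 + 1·12.011 + 3·15.999 = 115.853 g/mol, of which 12.011 g is C.
So C makes up 12.011/115.853 = 0.1037 of the mass, i.e. 10.37%.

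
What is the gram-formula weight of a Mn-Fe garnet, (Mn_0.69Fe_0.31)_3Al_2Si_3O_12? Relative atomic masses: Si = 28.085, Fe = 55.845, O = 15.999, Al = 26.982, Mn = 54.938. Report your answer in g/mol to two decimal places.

495.86 g/mol

The formula mass is the sum 2.07(54.938) + 0.93(55.845) + 2(26.982) + 3(28.085) + 12(15.999).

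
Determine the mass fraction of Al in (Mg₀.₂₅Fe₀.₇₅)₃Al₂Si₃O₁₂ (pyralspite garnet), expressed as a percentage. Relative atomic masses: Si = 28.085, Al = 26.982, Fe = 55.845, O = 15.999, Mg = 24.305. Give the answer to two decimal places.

Molar mass of (Mg₀.₂₅Fe₀.₇₅)₃Al₂Si₃O₁₂: 0.75*24.305 + 2.25*55.845 + 2*26.982 + 3*28.085 + 12*15.999 = 474.087 g/mol.
Mass of Al per formula unit: 2 × 26.982 = 53.964 g.
Weight fraction Al = 53.964 / 474.087 = 0.1138.

11.38 mass %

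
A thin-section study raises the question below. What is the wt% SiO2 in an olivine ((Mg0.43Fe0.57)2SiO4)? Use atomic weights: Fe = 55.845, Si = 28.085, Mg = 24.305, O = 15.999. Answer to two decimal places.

M((Mg0.43Fe0.57)2SiO4) = 176.647 g/mol; M(SiO2) = 60.083 g/mol.
Moles SiO2 per formula unit = 1 Si ÷ 1 = 1.0000.
SiO2 fraction = (1.0000 × 60.083) / 176.647 = 60.083/176.647 = 0.3401.

34.01 wt%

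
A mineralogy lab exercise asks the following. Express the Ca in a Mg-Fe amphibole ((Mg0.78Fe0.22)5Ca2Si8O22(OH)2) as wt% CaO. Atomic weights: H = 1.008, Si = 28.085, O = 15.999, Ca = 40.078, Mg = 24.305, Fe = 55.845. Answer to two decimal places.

13.24 wt%

Molar mass of (Mg0.78Fe0.22)5Ca2Si8O22(OH)2 = 3.90×24.305 + 1.10×55.845 + 2×40.078 + 8×28.085 + 24×15.999 + 2×1.008 = 847.047 g/mol.
Each formula unit contains 2 Ca, equivalent to 2/1 = 2.0000 mol CaO.
M(CaO) = 1×40.078 + 1×15.999 = 56.077 g/mol.
Mass of CaO per formula unit = 2.0000 × 56.077 = 112.154 g.
CaO wt% = 112.154 / 847.047 × 100 = 13.24%.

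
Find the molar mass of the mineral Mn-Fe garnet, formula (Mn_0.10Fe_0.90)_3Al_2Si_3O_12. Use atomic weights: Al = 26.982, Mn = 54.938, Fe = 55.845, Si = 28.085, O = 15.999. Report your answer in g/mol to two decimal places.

497.47 g/mol

The formula mass is the sum 0.30(54.938) + 2.70(55.845) + 2(26.982) + 3(28.085) + 12(15.999).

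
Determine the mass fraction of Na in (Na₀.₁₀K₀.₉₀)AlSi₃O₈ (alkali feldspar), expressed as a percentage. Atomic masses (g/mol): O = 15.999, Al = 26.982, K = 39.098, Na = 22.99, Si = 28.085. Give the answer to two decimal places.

0.83 mass %

Formula mass = 0.10*22.99 + 0.90*39.098 + 1*26.982 + 3*28.085 + 8*15.999 = 276.716 g/mol, of which 2.299 g is Na.
So Na makes up 2.299/276.716 = 0.0083 of the mass, i.e. 0.83%.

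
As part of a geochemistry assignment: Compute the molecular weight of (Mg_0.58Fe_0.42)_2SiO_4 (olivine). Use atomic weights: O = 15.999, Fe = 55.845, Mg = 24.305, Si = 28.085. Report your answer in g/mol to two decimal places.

The formula mass is the sum 1.16×24.305 + 0.84×55.845 + 1×28.085 + 4×15.999.

167.18 g/mol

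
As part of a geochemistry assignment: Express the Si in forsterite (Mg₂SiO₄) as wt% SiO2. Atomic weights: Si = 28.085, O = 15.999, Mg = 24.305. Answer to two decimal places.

Molar mass of Mg₂SiO₄ = 2×24.305 + 1×28.085 + 4×15.999 = 140.691 g/mol.
Each formula unit contains 1 Si, equivalent to 1/1 = 1.0000 mol SiO2.
M(SiO2) = 1×28.085 + 2×15.999 = 60.083 g/mol.
Mass of SiO2 per formula unit = 1.0000 × 60.083 = 60.083 g.
SiO2 wt% = 60.083 / 140.691 × 100 = 42.71%.

42.71 wt%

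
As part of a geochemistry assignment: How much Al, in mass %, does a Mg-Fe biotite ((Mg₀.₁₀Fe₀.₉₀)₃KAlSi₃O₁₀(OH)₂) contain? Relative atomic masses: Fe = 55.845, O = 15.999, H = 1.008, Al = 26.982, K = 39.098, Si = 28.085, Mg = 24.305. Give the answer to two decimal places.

Formula mass = 0.30*24.305 + 2.70*55.845 + 1*39.098 + 1*26.982 + 3*28.085 + 12*15.999 + 2*1.008 = 502.412 g/mol, of which 26.982 g is Al.
So Al makes up 26.982/502.412 = 0.0537 of the mass, i.e. 5.37%.

5.37 mass %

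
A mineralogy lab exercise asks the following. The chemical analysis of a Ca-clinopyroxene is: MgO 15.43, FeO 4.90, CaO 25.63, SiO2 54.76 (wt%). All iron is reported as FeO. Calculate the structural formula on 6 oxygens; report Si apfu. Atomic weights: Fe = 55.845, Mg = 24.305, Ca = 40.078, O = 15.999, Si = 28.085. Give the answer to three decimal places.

MgO: 15.43/40.304 = 0.38284 mol → 0.38284 mol Mg, 0.38284 mol O.
FeO: 4.90/71.844 = 0.06820 mol → 0.06820 mol Fe, 0.06820 mol O.
CaO: 25.63/56.077 = 0.45705 mol → 0.45705 mol Ca, 0.45705 mol O.
SiO2: 54.76/60.083 = 0.91141 mol → 0.91141 mol Si, 1.82282 mol O.
Total oxygen = 2.73091 mol. Normalization factor = 6/2.73091 = 2.19707.
Si per 6 O = 0.91141 × 2.19707 = 2.002.

2.002 Si apfu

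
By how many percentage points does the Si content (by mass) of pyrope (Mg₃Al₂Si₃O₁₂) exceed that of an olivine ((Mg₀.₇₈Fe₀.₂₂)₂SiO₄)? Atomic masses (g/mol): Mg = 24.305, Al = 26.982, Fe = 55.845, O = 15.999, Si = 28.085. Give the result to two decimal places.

2.73 percentage points

M(Mg₃Al₂Si₃O₁₂) = 403.122 g/mol, so wt% Si = 84.255/403.122 × 100 = 20.90%.
M((Mg₀.₇₈Fe₀.₂₂)₂SiO₄) = 154.569 g/mol, so wt% Si = 28.085/154.569 × 100 = 18.17%.
20.90 − 18.17 = 2.73 pp.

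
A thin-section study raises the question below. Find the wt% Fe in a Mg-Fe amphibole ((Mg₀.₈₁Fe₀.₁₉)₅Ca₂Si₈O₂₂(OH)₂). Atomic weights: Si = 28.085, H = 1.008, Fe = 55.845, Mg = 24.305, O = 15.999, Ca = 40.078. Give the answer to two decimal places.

Molar mass of (Mg₀.₈₁Fe₀.₁₉)₅Ca₂Si₈O₂₂(OH)₂: 4.05×24.305 + 0.95×55.845 + 2×40.078 + 8×28.085 + 24×15.999 + 2×1.008 = 842.316 g/mol.
Mass of Fe per formula unit: 0.95 × 55.845 = 53.053 g.
Weight fraction Fe = 53.053 / 842.316 = 0.0630.

6.30 mass %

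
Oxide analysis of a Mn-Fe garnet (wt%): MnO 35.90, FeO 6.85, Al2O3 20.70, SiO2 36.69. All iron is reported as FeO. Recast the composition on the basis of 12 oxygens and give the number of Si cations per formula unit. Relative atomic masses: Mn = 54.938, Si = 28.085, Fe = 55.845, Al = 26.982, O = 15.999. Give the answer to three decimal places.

3.013 Si apfu

MnO (M=70.937): mol = 0.50608; Mn = 0.50608, O = 0.50608.
FeO (M=71.844): mol = 0.09535; Fe = 0.09535, O = 0.09535.
Al2O3 (M=101.961): mol = 0.20302; Al = 0.40604, O = 0.60906.
SiO2 (M=60.083): mol = 0.61066; Si = 0.61066, O = 1.22132.
ΣO = 2.43181; factor = 12/ΣO = 4.93460.
Si apfu = 0.61066 × 4.93460 = 3.013.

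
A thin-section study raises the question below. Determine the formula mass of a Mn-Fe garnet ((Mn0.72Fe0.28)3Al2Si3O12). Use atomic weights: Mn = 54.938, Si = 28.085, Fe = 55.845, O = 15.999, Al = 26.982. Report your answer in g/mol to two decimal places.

495.78 g/mol

Mn: 2.16 × 54.938 = 118.6661
Fe: 0.84 × 55.845 = 46.9098
Al: 2 × 26.982 = 53.9640
Si: 3 × 28.085 = 84.2550
O: 12 × 15.999 = 191.9880
Summing the contributions gives the formula mass.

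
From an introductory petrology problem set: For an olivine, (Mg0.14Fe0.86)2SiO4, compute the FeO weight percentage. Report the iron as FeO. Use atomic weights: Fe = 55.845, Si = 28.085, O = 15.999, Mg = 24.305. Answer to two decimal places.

63.39 wt%

Formula mass = 194.940 g/mol.
1.72 Fe → 1.7200 mol FeO per formula unit; M(FeO) = 71.844, so FeO mass = 123.572 g.
123.572/194.940 × 100 = 63.39 wt%.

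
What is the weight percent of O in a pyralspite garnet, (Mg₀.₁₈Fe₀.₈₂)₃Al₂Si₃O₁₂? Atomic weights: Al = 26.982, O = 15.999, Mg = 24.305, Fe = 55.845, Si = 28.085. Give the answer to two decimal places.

Formula mass = 0.54·24.305 + 2.46·55.845 + 2·26.982 + 3·28.085 + 12·15.999 = 480.710 g/mol, of which 191.988 g is O.
So O makes up 191.988/480.710 = 0.3994 of the mass, i.e. 39.94%.

39.94 weight percent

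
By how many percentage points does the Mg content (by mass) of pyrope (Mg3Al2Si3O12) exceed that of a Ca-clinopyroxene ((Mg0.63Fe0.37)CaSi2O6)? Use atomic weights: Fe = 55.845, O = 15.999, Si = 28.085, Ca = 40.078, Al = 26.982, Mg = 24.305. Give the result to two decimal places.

11.38 percentage points

Mg in Mg3Al2Si3O12: molar mass 403.122 g/mol; 3×24.305 = 72.915 g → 18.09 wt%.
Mg in (Mg0.63Fe0.37)CaSi2O6: molar mass 228.217 g/mol; 0.63×24.305 = 15.312 g → 6.71 wt%.
Difference = 18.09 − 6.71 = 11.38 percentage points.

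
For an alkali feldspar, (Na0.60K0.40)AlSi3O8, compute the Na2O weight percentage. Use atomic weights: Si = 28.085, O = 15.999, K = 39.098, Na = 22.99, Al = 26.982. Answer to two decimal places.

M((Na0.60K0.40)AlSi3O8) = 268.662 g/mol; M(Na2O) = 61.979 g/mol.
Moles Na2O per formula unit = 0.60 Na ÷ 2 = 0.3000.
Na2O fraction = (0.3000 × 61.979) / 268.662 = 18.594/268.662 = 0.0692.

6.92 wt%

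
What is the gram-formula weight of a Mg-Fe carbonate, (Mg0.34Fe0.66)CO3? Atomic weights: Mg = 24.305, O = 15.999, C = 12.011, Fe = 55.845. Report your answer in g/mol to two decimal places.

105.13 g/mol

The formula mass is the sum 0.34×24.305 + 0.66×55.845 + 1×12.011 + 3×15.999.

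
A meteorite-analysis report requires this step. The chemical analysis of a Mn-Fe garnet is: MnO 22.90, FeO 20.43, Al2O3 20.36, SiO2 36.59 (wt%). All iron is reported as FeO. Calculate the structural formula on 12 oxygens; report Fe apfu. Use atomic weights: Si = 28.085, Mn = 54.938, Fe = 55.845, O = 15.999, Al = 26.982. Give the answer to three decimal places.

MnO: 22.90/70.937 = 0.32282 mol → 0.32282 mol Mn, 0.32282 mol O.
FeO: 20.43/71.844 = 0.28437 mol → 0.28437 mol Fe, 0.28437 mol O.
Al2O3: 20.36/101.961 = 0.19968 mol → 0.39936 mol Al, 0.59904 mol O.
SiO2: 36.59/60.083 = 0.60899 mol → 0.60899 mol Si, 1.21798 mol O.
Total oxygen = 2.42421 mol. Normalization factor = 12/2.42421 = 4.95007.
Fe per 12 O = 0.28437 × 4.95007 = 1.408.

1.408 Fe apfu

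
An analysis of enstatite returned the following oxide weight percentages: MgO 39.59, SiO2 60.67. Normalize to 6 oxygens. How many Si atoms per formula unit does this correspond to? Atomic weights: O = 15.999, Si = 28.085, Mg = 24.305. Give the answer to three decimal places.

2.018 Si apfu

MgO: 39.59/40.304 = 0.98228 mol → 0.98228 mol Mg, 0.98228 mol O.
SiO2: 60.67/60.083 = 1.00977 mol → 1.00977 mol Si, 2.01954 mol O.
Total oxygen = 3.00182 mol. Normalization factor = 6/3.00182 = 1.99879.
Si per 6 O = 1.00977 × 1.99879 = 2.018.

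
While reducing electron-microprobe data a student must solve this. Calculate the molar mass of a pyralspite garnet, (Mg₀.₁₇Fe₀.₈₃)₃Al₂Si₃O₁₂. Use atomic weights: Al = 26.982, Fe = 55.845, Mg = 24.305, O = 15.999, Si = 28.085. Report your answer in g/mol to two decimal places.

481.66 g/mol

The formula mass is the sum 0.51(24.305) + 2.49(55.845) + 2(26.982) + 3(28.085) + 12(15.999).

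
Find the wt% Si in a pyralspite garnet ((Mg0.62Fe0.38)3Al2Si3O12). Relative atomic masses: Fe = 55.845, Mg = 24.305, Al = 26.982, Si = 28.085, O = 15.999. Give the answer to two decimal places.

19.19 weight percent

Molar mass of (Mg0.62Fe0.38)3Al2Si3O12: 1.86·24.305 + 1.14·55.845 + 2·26.982 + 3·28.085 + 12·15.999 = 439.078 g/mol.
Mass of Si per formula unit: 3 × 28.085 = 84.255 g.
Weight fraction Si = 84.255 / 439.078 = 0.1919.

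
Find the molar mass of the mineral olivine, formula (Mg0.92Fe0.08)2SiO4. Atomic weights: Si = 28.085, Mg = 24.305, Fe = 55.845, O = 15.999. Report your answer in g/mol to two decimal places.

145.74 g/mol

The formula mass is the sum 1.84×24.305 + 0.16×55.845 + 1×28.085 + 4×15.999.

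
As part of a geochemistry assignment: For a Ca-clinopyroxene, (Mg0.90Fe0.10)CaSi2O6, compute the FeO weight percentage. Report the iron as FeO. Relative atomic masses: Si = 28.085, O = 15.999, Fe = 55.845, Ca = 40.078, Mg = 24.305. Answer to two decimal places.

3.27 wt%

M((Mg0.90Fe0.10)CaSi2O6) = 219.701 g/mol; M(FeO) = 71.844 g/mol.
Moles FeO per formula unit = 0.10 Fe ÷ 1 = 0.1000.
FeO fraction = (0.1000 × 71.844) / 219.701 = 7.184/219.701 = 0.0327.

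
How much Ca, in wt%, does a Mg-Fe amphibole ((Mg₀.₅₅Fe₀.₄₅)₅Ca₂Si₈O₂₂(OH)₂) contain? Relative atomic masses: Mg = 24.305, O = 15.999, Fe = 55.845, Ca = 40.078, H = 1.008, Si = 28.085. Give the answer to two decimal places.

9.07 wt%

M((Mg₀.₅₅Fe₀.₄₅)₅Ca₂Si₈O₂₂(OH)₂) = 883.318 g/mol.
Ca contributes 2 × 40.078 = 80.156 g per mole.
80.156/883.318 = 0.0907 → 9.07%.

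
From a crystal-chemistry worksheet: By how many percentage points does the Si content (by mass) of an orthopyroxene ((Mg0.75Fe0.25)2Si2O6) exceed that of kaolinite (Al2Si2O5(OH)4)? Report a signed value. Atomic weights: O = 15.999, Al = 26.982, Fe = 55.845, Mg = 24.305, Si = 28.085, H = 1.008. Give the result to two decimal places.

Si in (Mg0.75Fe0.25)2Si2O6: molar mass 216.544 g/mol; 2×28.085 = 56.170 g → 25.94 wt%.
Si in Al2Si2O5(OH)4: molar mass 258.157 g/mol; 2×28.085 = 56.170 g → 21.76 wt%.
Difference = 25.94 − 21.76 = 4.18 percentage points.

4.18 percentage points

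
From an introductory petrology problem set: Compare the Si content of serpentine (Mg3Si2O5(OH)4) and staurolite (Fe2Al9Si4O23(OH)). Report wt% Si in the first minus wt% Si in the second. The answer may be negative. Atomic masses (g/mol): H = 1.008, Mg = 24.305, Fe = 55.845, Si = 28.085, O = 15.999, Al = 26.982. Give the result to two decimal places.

M(Mg3Si2O5(OH)4) = 277.108 g/mol, so wt% Si = 56.170/277.108 × 100 = 20.27%.
M(Fe2Al9Si4O23(OH)) = 851.852 g/mol, so wt% Si = 112.340/851.852 × 100 = 13.19%.
20.27 − 13.19 = 7.08 pp.

7.08 percentage points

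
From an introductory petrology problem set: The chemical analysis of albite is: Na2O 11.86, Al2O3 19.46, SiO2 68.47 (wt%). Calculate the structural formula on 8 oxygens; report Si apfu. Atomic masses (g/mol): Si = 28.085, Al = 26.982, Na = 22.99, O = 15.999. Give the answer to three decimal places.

11.86 wt% Na2O ÷ 61.979 g/mol = 0.19136 mol, giving 0.38272 Na and 0.19136 O.
19.46 wt% Al2O3 ÷ 101.961 g/mol = 0.19086 mol, giving 0.38172 Al and 0.57258 O.
68.47 wt% SiO2 ÷ 60.083 g/mol = 1.13959 mol, giving 1.13959 Si and 2.27918 O.
Oxygen sums to 3.04312; scaling by 8/3.04312 = 2.62888 puts the formula on 8 O.
Si: 1.13959 × 2.62888 = 2.996 atoms per formula unit.

2.996 Si apfu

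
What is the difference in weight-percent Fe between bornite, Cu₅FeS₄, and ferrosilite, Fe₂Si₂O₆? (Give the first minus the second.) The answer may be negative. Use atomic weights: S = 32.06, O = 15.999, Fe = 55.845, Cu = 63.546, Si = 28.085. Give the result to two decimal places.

Fe in Cu₅FeS₄: molar mass 501.815 g/mol; 1×55.845 = 55.845 g → 11.13 wt%.
Fe in Fe₂Si₂O₆: molar mass 263.854 g/mol; 2×55.845 = 111.690 g → 42.33 wt%.
Difference = 11.13 − 42.33 = -31.20 percentage points.

-31.20 percentage points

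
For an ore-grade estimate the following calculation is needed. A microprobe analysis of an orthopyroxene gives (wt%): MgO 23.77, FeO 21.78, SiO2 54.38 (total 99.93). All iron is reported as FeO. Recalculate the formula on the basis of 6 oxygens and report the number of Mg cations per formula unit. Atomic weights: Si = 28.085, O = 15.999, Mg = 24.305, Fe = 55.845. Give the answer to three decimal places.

1.309 Mg apfu

MgO: 23.77/40.304 = 0.58977 mol → 0.58977 mol Mg, 0.58977 mol O.
FeO: 21.78/71.844 = 0.30316 mol → 0.30316 mol Fe, 0.30316 mol O.
SiO2: 54.38/60.083 = 0.90508 mol → 0.90508 mol Si, 1.81016 mol O.
Total oxygen = 2.70309 mol. Normalization factor = 6/2.70309 = 2.21968.
Mg per 6 O = 0.58977 × 2.21968 = 1.309.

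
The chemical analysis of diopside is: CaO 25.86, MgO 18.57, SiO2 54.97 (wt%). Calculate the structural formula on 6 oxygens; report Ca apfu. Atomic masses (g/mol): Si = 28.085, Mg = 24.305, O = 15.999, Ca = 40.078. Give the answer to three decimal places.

1.006 Ca apfu

CaO: 25.86/56.077 = 0.46115 mol → 0.46115 mol Ca, 0.46115 mol O.
MgO: 18.57/40.304 = 0.46075 mol → 0.46075 mol Mg, 0.46075 mol O.
SiO2: 54.97/60.083 = 0.91490 mol → 0.91490 mol Si, 1.82980 mol O.
Total oxygen = 2.75170 mol. Normalization factor = 6/2.75170 = 2.18047.
Ca per 6 O = 0.46115 × 2.18047 = 1.006.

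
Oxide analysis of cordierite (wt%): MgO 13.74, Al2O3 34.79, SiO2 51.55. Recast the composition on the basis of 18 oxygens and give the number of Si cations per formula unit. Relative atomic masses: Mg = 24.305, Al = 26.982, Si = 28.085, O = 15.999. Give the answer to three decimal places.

5.013 Si apfu

MgO (M=40.304): mol = 0.34091; Mg = 0.34091, O = 0.34091.
Al2O3 (M=101.961): mol = 0.34121; Al = 0.68242, O = 1.02363.
SiO2 (M=60.083): mol = 0.85798; Si = 0.85798, O = 1.71596.
ΣO = 3.08050; factor = 18/ΣO = 5.84321.
Si apfu = 0.85798 × 5.84321 = 5.013.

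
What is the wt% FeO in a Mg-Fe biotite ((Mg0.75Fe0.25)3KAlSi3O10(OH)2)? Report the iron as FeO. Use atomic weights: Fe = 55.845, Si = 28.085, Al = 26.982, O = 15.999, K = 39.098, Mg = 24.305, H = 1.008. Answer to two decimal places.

12.22 wt%

M((Mg0.75Fe0.25)3KAlSi3O10(OH)2) = 440.909 g/mol; M(FeO) = 71.844 g/mol.
Moles FeO per formula unit = 0.75 Fe ÷ 1 = 0.7500.
FeO fraction = (0.7500 × 71.844) / 440.909 = 53.883/440.909 = 0.1222.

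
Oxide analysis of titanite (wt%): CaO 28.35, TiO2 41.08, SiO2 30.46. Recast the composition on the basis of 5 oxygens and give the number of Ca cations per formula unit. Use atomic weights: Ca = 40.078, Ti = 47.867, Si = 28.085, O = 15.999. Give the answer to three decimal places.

28.35 wt% CaO ÷ 56.077 g/mol = 0.50555 mol, giving 0.50555 Ca and 0.50555 O.
41.08 wt% TiO2 ÷ 79.865 g/mol = 0.51437 mol, giving 0.51437 Ti and 1.02874 O.
30.46 wt% SiO2 ÷ 60.083 g/mol = 0.50697 mol, giving 0.50697 Si and 1.01394 O.
Oxygen sums to 2.54823; scaling by 5/2.54823 = 1.96215 puts the formula on 5 O.
Ca: 0.50555 × 1.96215 = 0.992 atoms per formula unit.

0.992 Ca apfu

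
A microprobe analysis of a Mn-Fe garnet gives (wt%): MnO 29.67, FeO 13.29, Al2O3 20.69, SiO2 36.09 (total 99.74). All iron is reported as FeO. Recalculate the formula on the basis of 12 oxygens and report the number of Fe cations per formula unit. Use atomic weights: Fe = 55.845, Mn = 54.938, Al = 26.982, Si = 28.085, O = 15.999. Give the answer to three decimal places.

MnO: 29.67/70.937 = 0.41826 mol → 0.41826 mol Mn, 0.41826 mol O.
FeO: 13.29/71.844 = 0.18498 mol → 0.18498 mol Fe, 0.18498 mol O.
Al2O3: 20.69/101.961 = 0.20292 mol → 0.40584 mol Al, 0.60876 mol O.
SiO2: 36.09/60.083 = 0.60067 mol → 0.60067 mol Si, 1.20134 mol O.
Total oxygen = 2.41334 mol. Normalization factor = 12/2.41334 = 4.97236.
Fe per 12 O = 0.18498 × 4.97236 = 0.920.

0.920 Fe apfu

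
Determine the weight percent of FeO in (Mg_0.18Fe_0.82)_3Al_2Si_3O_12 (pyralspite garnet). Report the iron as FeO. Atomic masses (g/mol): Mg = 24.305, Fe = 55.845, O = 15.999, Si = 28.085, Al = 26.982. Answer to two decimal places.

M((Mg_0.18Fe_0.82)_3Al_2Si_3O_12) = 480.710 g/mol; M(FeO) = 71.844 g/mol.
Moles FeO per formula unit = 2.46 Fe ÷ 1 = 2.4600.
FeO fraction = (2.4600 × 71.844) / 480.710 = 176.736/480.710 = 0.3677.

36.77 wt%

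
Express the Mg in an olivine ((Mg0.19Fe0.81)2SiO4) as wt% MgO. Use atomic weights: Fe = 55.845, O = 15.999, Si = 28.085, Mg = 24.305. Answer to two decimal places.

7.99 wt%

Formula mass = 191.786 g/mol.
0.38 Mg → 0.3800 mol MgO per formula unit; M(MgO) = 40.304, so MgO mass = 15.316 g.
15.316/191.786 × 100 = 7.99 wt%.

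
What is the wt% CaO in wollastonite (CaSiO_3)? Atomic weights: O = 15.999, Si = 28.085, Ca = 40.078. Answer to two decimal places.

Molar mass of CaSiO_3 = 1·40.078 + 1·28.085 + 3·15.999 = 116.160 g/mol.
Each formula unit contains 1 Ca, equivalent to 1/1 = 1.0000 mol CaO.
M(CaO) = 1×40.078 + 1×15.999 = 56.077 g/mol.
Mass of CaO per formula unit = 1.0000 × 56.077 = 56.077 g.
CaO wt% = 56.077 / 116.160 × 100 = 48.28%.

48.28 wt%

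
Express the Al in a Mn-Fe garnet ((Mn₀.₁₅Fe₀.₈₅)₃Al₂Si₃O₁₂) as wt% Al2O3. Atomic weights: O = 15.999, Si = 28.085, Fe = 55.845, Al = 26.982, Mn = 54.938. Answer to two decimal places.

20.50 wt%

M((Mn₀.₁₅Fe₀.₈₅)₃Al₂Si₃O₁₂) = 497.334 g/mol; M(Al2O3) = 101.961 g/mol.
Moles Al2O3 per formula unit = 2 Al ÷ 2 = 1.0000.
Al2O3 fraction = (1.0000 × 101.961) / 497.334 = 101.961/497.334 = 0.2050.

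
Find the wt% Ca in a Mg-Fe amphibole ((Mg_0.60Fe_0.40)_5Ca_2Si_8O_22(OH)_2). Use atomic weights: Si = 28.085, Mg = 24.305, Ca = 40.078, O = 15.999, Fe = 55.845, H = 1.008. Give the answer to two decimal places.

Molar mass of (Mg_0.60Fe_0.40)_5Ca_2Si_8O_22(OH)_2: 3*24.305 + 2*55.845 + 2*40.078 + 8*28.085 + 24*15.999 + 2*1.008 = 875.433 g/mol.
Mass of Ca per formula unit: 2 × 40.078 = 80.156 g.
Weight fraction Ca = 80.156 / 875.433 = 0.0916.

9.16 mass %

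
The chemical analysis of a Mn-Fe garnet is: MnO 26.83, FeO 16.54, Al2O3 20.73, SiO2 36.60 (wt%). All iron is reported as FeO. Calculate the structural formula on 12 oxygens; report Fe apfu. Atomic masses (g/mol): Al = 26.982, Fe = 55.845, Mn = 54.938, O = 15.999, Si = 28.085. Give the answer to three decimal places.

MnO (M=70.937): mol = 0.37822; Mn = 0.37822, O = 0.37822.
FeO (M=71.844): mol = 0.23022; Fe = 0.23022, O = 0.23022.
Al2O3 (M=101.961): mol = 0.20331; Al = 0.40662, O = 0.60993.
SiO2 (M=60.083): mol = 0.60916; Si = 0.60916, O = 1.21832.
ΣO = 2.43669; factor = 12/ΣO = 4.92471.
Fe apfu = 0.23022 × 4.92471 = 1.134.

1.134 Fe apfu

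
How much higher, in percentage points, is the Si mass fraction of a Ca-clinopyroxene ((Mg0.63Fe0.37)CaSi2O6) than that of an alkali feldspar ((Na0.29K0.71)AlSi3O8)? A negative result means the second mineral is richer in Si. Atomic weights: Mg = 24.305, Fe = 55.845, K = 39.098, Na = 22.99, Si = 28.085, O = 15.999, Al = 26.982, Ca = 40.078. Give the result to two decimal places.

First mineral: 56.170 g Si in 228.217 g formula = 24.61 wt% Si.
Second mineral: 84.255 g Si in 273.656 g formula = 30.79 wt% Si.
24.61% − 30.79% gives a difference of -6.18 percentage points.

-6.18 percentage points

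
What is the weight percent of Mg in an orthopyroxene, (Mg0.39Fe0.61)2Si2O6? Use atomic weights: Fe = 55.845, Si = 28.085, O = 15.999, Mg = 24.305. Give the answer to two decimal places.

Molar mass of (Mg0.39Fe0.61)2Si2O6: 0.78*24.305 + 1.22*55.845 + 2*28.085 + 6*15.999 = 239.253 g/mol.
Mass of Mg per formula unit: 0.78 × 24.305 = 18.958 g.
Weight fraction Mg = 18.958 / 239.253 = 0.0792.

7.92 mass %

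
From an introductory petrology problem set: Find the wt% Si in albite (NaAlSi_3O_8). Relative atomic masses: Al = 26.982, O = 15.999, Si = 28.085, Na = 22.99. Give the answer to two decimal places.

Molar mass of NaAlSi_3O_8: 1*22.99 + 1*26.982 + 3*28.085 + 8*15.999 = 262.219 g/mol.
Mass of Si per formula unit: 3 × 28.085 = 84.255 g.
Weight fraction Si = 84.255 / 262.219 = 0.3213.

32.13 wt%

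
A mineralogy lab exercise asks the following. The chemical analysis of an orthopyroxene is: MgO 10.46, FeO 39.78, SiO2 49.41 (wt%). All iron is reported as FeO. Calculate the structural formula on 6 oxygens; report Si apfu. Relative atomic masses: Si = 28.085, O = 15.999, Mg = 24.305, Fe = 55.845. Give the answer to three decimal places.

2.007 Si apfu

MgO: 10.46/40.304 = 0.25953 mol → 0.25953 mol Mg, 0.25953 mol O.
FeO: 39.78/71.844 = 0.55370 mol → 0.55370 mol Fe, 0.55370 mol O.
SiO2: 49.41/60.083 = 0.82236 mol → 0.82236 mol Si, 1.64472 mol O.
Total oxygen = 2.45795 mol. Normalization factor = 6/2.45795 = 2.44106.
Si per 6 O = 0.82236 × 2.44106 = 2.007.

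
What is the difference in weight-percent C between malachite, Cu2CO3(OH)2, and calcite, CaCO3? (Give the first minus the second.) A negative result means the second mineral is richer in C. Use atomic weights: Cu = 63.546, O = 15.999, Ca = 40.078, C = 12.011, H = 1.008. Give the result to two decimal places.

M(Cu2CO3(OH)2) = 221.114 g/mol, so wt% C = 12.011/221.114 × 100 = 5.43%.
M(CaCO3) = 100.086 g/mol, so wt% C = 12.011/100.086 × 100 = 12.00%.
5.43 − 12.00 = -6.57 pp.

-6.57 percentage points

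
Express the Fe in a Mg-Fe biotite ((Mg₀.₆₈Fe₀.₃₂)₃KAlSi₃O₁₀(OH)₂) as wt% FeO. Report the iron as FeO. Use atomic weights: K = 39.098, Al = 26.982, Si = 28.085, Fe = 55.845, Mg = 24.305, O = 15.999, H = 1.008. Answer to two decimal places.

Formula mass = 447.532 g/mol.
0.96 Fe → 0.9600 mol FeO per formula unit; M(FeO) = 71.844, so FeO mass = 68.970 g.
68.970/447.532 × 100 = 15.41 wt%.

15.41 wt%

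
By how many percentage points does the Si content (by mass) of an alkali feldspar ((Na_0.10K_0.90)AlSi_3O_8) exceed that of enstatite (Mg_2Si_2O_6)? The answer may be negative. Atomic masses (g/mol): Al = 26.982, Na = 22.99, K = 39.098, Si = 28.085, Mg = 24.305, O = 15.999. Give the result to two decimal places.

First mineral: 84.255 g Si in 276.716 g formula = 30.45 wt% Si.
Second mineral: 56.170 g Si in 200.774 g formula = 27.98 wt% Si.
30.45% − 27.98% gives a difference of 2.47 percentage points.

2.47 percentage points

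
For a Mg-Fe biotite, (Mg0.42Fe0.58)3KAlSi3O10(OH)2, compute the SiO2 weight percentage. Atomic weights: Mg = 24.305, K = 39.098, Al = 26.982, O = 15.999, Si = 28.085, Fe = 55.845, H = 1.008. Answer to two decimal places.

38.18 wt%

M((Mg0.42Fe0.58)3KAlSi3O10(OH)2) = 472.134 g/mol; M(SiO2) = 60.083 g/mol.
Moles SiO2 per formula unit = 3 Si ÷ 1 = 3.0000.
SiO2 fraction = (3.0000 × 60.083) / 472.134 = 180.249/472.134 = 0.3818.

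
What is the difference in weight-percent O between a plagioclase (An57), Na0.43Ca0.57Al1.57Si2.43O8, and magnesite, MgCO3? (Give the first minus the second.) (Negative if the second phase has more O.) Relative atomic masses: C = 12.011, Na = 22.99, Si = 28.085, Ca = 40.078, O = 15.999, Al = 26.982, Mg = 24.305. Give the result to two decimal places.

M(Na0.43Ca0.57Al1.57Si2.43O8) = 271.330 g/mol, so wt% O = 127.992/271.330 × 100 = 47.17%.
M(MgCO3) = 84.313 g/mol, so wt% O = 47.997/84.313 × 100 = 56.93%.
47.17 − 56.93 = -9.76 pp.

-9.76 percentage points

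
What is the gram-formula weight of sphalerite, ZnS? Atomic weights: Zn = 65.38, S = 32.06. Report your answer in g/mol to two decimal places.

The formula mass is the sum 1*65.38 + 1*32.06.

97.44 g/mol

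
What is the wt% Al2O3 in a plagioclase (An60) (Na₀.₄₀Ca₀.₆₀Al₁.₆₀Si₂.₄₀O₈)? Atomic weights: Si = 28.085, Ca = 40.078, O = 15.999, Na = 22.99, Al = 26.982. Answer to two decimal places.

Formula mass = 271.810 g/mol.
1.60 Al → 0.8000 mol Al2O3 per formula unit; M(Al2O3) = 101.961, so Al2O3 mass = 81.569 g.
81.569/271.810 × 100 = 30.01 wt%.

30.01 wt%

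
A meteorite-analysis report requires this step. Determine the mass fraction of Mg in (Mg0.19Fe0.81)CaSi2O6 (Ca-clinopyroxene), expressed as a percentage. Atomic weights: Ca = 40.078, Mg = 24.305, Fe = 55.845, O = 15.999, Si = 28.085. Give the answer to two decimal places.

Formula mass = 0.19*24.305 + 0.81*55.845 + 1*40.078 + 2*28.085 + 6*15.999 = 242.094 g/mol, of which 4.618 g is Mg.
So Mg makes up 4.618/242.094 = 0.0191 of the mass, i.e. 1.91%.

1.91 wt%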